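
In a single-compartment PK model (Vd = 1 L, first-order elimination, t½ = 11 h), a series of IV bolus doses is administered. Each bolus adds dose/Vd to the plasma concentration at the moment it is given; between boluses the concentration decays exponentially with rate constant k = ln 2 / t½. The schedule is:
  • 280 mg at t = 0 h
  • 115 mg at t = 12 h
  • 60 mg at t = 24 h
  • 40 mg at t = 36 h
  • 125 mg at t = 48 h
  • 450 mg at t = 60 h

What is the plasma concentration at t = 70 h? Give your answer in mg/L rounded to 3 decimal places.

285.260 mg/L

k = ln 2 / 11 = 0.06301 per h
Dose 1 (280 mg at t=0 h): 280·exp(−0.06301·70) = 3.400 mg/L
Dose 2 (115 mg at t=12 h): 115·exp(−0.06301·58) = 2.975 mg/L
Dose 3 (60 mg at t=24 h): 60·exp(−0.06301·46) = 3.306 mg/L
Dose 4 (40 mg at t=36 h): 40·exp(−0.06301·34) = 4.695 mg/L
Dose 5 (125 mg at t=48 h): 125·exp(−0.06301·22) = 31.250 mg/L
Dose 6 (450 mg at t=60 h): 450·exp(−0.06301·10) = 239.634 mg/L
C(70) = 3.400 + 2.975 + 3.306 + 4.695 + 31.250 + 239.634 = 285.260 mg/L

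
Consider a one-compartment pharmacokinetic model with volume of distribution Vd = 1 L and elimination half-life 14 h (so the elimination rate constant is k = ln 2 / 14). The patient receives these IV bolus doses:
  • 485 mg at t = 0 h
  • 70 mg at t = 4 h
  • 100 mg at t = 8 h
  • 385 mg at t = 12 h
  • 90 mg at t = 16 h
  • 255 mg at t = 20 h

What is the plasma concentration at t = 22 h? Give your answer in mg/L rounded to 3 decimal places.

774.392 mg/L

k = ln 2 / 14 = 0.04951 per h
Dose 1 (485 mg at t=0 h): 485·exp(−0.04951·22) = 163.190 mg/L
Dose 2 (70 mg at t=4 h): 70·exp(−0.04951·18) = 28.712 mg/L
Dose 3 (100 mg at t=8 h): 100·exp(−0.04951·14) = 50.000 mg/L
Dose 4 (385 mg at t=12 h): 385·exp(−0.04951·10) = 234.660 mg/L
Dose 5 (90 mg at t=16 h): 90·exp(−0.04951·6) = 66.870 mg/L
Dose 6 (255 mg at t=20 h): 255·exp(−0.04951·2) = 230.960 mg/L
C(22) = 163.190 + 28.712 + 50.000 + 234.660 + 66.870 + 230.960 = 774.392 mg/L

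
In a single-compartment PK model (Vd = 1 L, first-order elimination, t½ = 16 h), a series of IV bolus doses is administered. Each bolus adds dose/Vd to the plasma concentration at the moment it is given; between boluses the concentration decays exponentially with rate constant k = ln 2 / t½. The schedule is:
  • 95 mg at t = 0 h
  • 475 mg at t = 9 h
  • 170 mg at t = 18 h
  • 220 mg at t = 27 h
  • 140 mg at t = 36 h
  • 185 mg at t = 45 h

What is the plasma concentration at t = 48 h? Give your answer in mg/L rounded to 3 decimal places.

480.183 mg/L

k = ln 2 / 16 = 0.04332 per h
Dose 1 (95 mg at t=0 h): 95·exp(−0.04332·48) = 11.875 mg/L
Dose 2 (475 mg at t=9 h): 475·exp(−0.04332·39) = 87.687 mg/L
Dose 3 (170 mg at t=18 h): 170·exp(−0.04332·30) = 46.347 mg/L
Dose 4 (220 mg at t=27 h): 220·exp(−0.04332·21) = 88.577 mg/L
Dose 5 (140 mg at t=36 h): 140·exp(−0.04332·12) = 83.244 mg/L
Dose 6 (185 mg at t=45 h): 185·exp(−0.04332·3) = 162.453 mg/L
C(48) = 11.875 + 87.687 + 46.347 + 88.577 + 83.244 + 162.453 = 480.183 mg/L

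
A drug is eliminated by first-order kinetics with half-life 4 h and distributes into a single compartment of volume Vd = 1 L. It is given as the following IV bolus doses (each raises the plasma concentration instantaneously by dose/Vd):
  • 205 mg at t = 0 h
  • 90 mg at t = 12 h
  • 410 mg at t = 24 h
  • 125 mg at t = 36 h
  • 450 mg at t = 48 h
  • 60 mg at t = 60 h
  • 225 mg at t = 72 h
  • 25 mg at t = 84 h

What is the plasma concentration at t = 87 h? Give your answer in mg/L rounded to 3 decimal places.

k = ln 2 / 4 = 0.17329 per h
Dose 1 (205 mg at t=0 h): 205·exp(−0.17329·87) = 0.000 mg/L
Dose 2 (90 mg at t=12 h): 90·exp(−0.17329·75) = 0.000 mg/L
Dose 3 (410 mg at t=24 h): 410·exp(−0.17329·63) = 0.007 mg/L
Dose 4 (125 mg at t=36 h): 125·exp(−0.17329·51) = 0.018 mg/L
Dose 5 (450 mg at t=48 h): 450·exp(−0.17329·39) = 0.523 mg/L
Dose 6 (60 mg at t=60 h): 60·exp(−0.17329·27) = 0.557 mg/L
Dose 7 (225 mg at t=72 h): 225·exp(−0.17329·15) = 16.723 mg/L
Dose 8 (25 mg at t=84 h): 25·exp(−0.17329·3) = 14.865 mg/L
C(87) = 0.000 + 0.000 + 0.007 + 0.018 + 0.523 + 0.557 + 16.723 + 14.865 = 32.694 mg/L

32.694 mg/L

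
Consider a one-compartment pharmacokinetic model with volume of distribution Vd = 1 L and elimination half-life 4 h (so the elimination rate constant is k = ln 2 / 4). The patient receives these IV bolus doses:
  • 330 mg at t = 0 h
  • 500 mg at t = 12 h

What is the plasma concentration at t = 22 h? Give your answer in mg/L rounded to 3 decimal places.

95.680 mg/L

k = ln 2 / 4 = 0.17329 per h
Dose 1 (330 mg at t=0 h): 330·exp(−0.17329·22) = 7.292 mg/L
Dose 2 (500 mg at t=12 h): 500·exp(−0.17329·10) = 88.388 mg/L
C(22) = 7.292 + 88.388 = 95.680 mg/L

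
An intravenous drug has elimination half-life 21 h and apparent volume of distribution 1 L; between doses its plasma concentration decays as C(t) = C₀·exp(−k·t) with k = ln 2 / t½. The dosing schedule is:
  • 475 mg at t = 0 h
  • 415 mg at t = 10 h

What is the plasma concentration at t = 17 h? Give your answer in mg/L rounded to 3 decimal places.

k = ln 2 / 21 = 0.03301 per h
Dose 1 (475 mg at t=0 h): 475·exp(−0.03301·17) = 271.021 mg/L
Dose 2 (415 mg at t=10 h): 415·exp(−0.03301·7) = 329.386 mg/L
C(17) = 271.021 + 329.386 = 600.407 mg/L

600.407 mg/L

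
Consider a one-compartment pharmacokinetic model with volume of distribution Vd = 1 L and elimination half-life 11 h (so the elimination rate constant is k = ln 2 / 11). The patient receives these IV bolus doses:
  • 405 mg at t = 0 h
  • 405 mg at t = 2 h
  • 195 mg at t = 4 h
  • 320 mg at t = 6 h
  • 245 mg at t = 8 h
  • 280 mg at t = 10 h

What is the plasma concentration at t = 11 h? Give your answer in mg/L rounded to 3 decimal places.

1256.865 mg/L

k = ln 2 / 11 = 0.06301 per h
Dose 1 (405 mg at t=0 h): 405·exp(−0.06301·11) = 202.500 mg/L
Dose 2 (405 mg at t=2 h): 405·exp(−0.06301·9) = 229.698 mg/L
Dose 3 (195 mg at t=4 h): 195·exp(−0.06301·7) = 125.450 mg/L
Dose 4 (320 mg at t=6 h): 320·exp(−0.06301·5) = 233.517 mg/L
Dose 5 (245 mg at t=8 h): 245·exp(−0.06301·3) = 202.800 mg/L
Dose 6 (280 mg at t=10 h): 280·exp(−0.06301·1) = 262.901 mg/L
C(11) = 202.500 + 229.698 + 125.450 + 233.517 + 202.800 + 262.901 = 1256.865 mg/L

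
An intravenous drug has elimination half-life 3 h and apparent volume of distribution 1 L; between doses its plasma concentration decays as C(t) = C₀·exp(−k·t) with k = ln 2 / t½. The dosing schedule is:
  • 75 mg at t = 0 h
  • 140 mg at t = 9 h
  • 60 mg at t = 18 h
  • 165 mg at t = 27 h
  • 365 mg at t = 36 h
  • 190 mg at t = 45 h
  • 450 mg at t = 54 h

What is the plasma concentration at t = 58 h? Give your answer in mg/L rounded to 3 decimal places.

190.407 mg/L

k = ln 2 / 3 = 0.23105 per h
Dose 1 (75 mg at t=0 h): 75·exp(−0.23105·58) = 0.000 mg/L
Dose 2 (140 mg at t=9 h): 140·exp(−0.23105·49) = 0.002 mg/L
Dose 3 (60 mg at t=18 h): 60·exp(−0.23105·40) = 0.006 mg/L
Dose 4 (165 mg at t=27 h): 165·exp(−0.23105·31) = 0.128 mg/L
Dose 5 (365 mg at t=36 h): 365·exp(−0.23105·22) = 2.263 mg/L
Dose 6 (190 mg at t=45 h): 190·exp(−0.23105·13) = 9.425 mg/L
Dose 7 (450 mg at t=54 h): 450·exp(−0.23105·4) = 178.583 mg/L
C(58) = 0.000 + 0.002 + 0.006 + 0.128 + 2.263 + 9.425 + 178.583 = 190.407 mg/L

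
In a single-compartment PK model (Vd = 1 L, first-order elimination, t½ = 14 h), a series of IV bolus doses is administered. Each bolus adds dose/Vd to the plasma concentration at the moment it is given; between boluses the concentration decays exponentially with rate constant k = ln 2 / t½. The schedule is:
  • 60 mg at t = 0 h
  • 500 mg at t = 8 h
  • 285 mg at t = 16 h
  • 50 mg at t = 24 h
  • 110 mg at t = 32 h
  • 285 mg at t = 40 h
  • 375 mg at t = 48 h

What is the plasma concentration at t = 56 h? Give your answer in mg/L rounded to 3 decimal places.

514.719 mg/L

k = ln 2 / 14 = 0.04951 per h
Dose 1 (60 mg at t=0 h): 60·exp(−0.04951·56) = 3.750 mg/L
Dose 2 (500 mg at t=8 h): 500·exp(−0.04951·48) = 46.437 mg/L
Dose 3 (285 mg at t=16 h): 285·exp(−0.04951·40) = 39.333 mg/L
Dose 4 (50 mg at t=24 h): 50·exp(−0.04951·32) = 10.254 mg/L
Dose 5 (110 mg at t=32 h): 110·exp(−0.04951·24) = 33.523 mg/L
Dose 6 (285 mg at t=40 h): 285·exp(−0.04951·16) = 129.066 mg/L
Dose 7 (375 mg at t=48 h): 375·exp(−0.04951·8) = 252.356 mg/L
C(56) = 3.750 + 46.437 + 39.333 + 10.254 + 33.523 + 129.066 + 252.356 = 514.719 mg/L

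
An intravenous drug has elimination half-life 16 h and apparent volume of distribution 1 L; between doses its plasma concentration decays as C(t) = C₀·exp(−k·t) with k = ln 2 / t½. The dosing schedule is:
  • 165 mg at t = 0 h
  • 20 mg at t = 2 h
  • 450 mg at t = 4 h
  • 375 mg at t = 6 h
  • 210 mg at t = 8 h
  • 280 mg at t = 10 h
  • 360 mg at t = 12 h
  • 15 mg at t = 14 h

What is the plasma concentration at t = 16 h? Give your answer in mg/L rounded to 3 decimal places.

k = ln 2 / 16 = 0.04332 per h
Dose 1 (165 mg at t=0 h): 165·exp(−0.04332·16) = 82.500 mg/L
Dose 2 (20 mg at t=2 h): 20·exp(−0.04332·14) = 10.905 mg/L
Dose 3 (450 mg at t=4 h): 450·exp(−0.04332·12) = 267.572 mg/L
Dose 4 (375 mg at t=6 h): 375·exp(−0.04332·10) = 243.157 mg/L
Dose 5 (210 mg at t=8 h): 210·exp(−0.04332·8) = 148.492 mg/L
Dose 6 (280 mg at t=10 h): 280·exp(−0.04332·6) = 215.910 mg/L
Dose 7 (360 mg at t=12 h): 360·exp(−0.04332·4) = 302.723 mg/L
Dose 8 (15 mg at t=14 h): 15·exp(−0.04332·2) = 13.755 mg/L
C(16) = 82.500 + 10.905 + 267.572 + 243.157 + 148.492 + 215.910 + 302.723 + 13.755 = 1285.014 mg/L

1285.014 mg/L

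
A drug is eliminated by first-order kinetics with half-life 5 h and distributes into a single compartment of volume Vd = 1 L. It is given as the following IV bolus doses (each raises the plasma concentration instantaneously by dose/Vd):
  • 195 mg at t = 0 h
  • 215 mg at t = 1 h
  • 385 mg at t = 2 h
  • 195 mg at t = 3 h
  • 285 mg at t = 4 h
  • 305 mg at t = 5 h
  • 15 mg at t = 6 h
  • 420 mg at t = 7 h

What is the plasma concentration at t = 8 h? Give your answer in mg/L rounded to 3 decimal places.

1152.790 mg/L

k = ln 2 / 5 = 0.13863 per h
Dose 1 (195 mg at t=0 h): 195·exp(−0.13863·8) = 64.326 mg/L
Dose 2 (215 mg at t=1 h): 215·exp(−0.13863·7) = 81.470 mg/L
Dose 3 (385 mg at t=2 h): 385·exp(−0.13863·6) = 167.581 mg/L
Dose 4 (195 mg at t=3 h): 195·exp(−0.13863·5) = 97.500 mg/L
Dose 5 (285 mg at t=4 h): 285·exp(−0.13863·4) = 163.690 mg/L
Dose 6 (305 mg at t=5 h): 305·exp(−0.13863·3) = 201.225 mg/L
Dose 7 (15 mg at t=6 h): 15·exp(−0.13863·2) = 11.368 mg/L
Dose 8 (420 mg at t=7 h): 420·exp(−0.13863·1) = 365.631 mg/L
C(8) = 64.326 + 81.470 + 167.581 + 97.500 + 163.690 + 201.225 + 11.368 + 365.631 = 1152.790 mg/L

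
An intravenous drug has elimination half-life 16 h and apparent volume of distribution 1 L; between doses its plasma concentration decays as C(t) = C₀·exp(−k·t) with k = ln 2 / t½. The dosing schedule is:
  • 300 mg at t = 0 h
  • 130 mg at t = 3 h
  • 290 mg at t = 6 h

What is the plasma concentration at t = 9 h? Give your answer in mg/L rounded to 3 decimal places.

k = ln 2 / 16 = 0.04332 per h
Dose 1 (300 mg at t=0 h): 300·exp(−0.04332·9) = 203.138 mg/L
Dose 2 (130 mg at t=3 h): 130·exp(−0.04332·6) = 100.244 mg/L
Dose 3 (290 mg at t=6 h): 290·exp(−0.04332·3) = 254.657 mg/L
C(9) = 203.138 + 100.244 + 254.657 = 558.039 mg/L

558.039 mg/L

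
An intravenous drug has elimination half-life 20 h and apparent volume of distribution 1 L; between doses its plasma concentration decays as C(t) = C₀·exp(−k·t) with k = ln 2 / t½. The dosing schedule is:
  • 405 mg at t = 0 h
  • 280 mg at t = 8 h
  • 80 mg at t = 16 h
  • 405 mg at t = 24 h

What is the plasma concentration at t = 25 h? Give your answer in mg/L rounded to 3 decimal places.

775.389 mg/L

k = ln 2 / 20 = 0.03466 per h
Dose 1 (405 mg at t=0 h): 405·exp(−0.03466·25) = 170.282 mg/L
Dose 2 (280 mg at t=8 h): 280·exp(−0.03466·17) = 155.340 mg/L
Dose 3 (80 mg at t=16 h): 80·exp(−0.03466·9) = 58.563 mg/L
Dose 4 (405 mg at t=24 h): 405·exp(−0.03466·1) = 391.204 mg/L
C(25) = 170.282 + 155.340 + 58.563 + 391.204 = 775.389 mg/L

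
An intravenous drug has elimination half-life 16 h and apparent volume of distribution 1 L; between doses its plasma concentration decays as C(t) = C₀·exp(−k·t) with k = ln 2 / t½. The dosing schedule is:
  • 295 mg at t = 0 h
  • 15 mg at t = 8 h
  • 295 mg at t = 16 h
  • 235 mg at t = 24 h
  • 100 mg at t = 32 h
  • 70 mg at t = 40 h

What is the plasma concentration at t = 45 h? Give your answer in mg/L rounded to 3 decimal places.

336.921 mg/L

k = ln 2 / 16 = 0.04332 per h
Dose 1 (295 mg at t=0 h): 295·exp(−0.04332·45) = 41.993 mg/L
Dose 2 (15 mg at t=8 h): 15·exp(−0.04332·37) = 3.020 mg/L
Dose 3 (295 mg at t=16 h): 295·exp(−0.04332·29) = 83.986 mg/L
Dose 4 (235 mg at t=24 h): 235·exp(−0.04332·21) = 94.616 mg/L
Dose 5 (100 mg at t=32 h): 100·exp(−0.04332·13) = 56.939 mg/L
Dose 6 (70 mg at t=40 h): 70·exp(−0.04332·5) = 56.367 mg/L
C(45) = 41.993 + 3.020 + 83.986 + 94.616 + 56.939 + 56.367 = 336.921 mg/L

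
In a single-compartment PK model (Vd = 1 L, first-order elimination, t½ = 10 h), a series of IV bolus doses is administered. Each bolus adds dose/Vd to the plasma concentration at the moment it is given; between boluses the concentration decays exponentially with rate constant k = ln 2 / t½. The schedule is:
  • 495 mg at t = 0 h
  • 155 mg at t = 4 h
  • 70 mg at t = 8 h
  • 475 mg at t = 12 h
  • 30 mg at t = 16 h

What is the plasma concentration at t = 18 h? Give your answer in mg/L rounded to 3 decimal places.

575.385 mg/L

k = ln 2 / 10 = 0.06931 per h
Dose 1 (495 mg at t=0 h): 495·exp(−0.06931·18) = 142.151 mg/L
Dose 2 (155 mg at t=4 h): 155·exp(−0.06931·14) = 58.734 mg/L
Dose 3 (70 mg at t=8 h): 70·exp(−0.06931·10) = 35.000 mg/L
Dose 4 (475 mg at t=12 h): 475·exp(−0.06931·6) = 313.383 mg/L
Dose 5 (30 mg at t=16 h): 30·exp(−0.06931·2) = 26.117 mg/L
C(18) = 142.151 + 58.734 + 35.000 + 313.383 + 26.117 = 575.385 mg/L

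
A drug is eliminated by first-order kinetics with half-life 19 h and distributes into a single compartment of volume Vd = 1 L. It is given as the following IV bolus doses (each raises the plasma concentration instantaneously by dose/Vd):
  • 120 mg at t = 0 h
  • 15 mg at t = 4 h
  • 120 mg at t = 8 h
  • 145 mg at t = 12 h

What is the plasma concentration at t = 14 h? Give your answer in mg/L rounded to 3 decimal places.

k = ln 2 / 19 = 0.03648 per h
Dose 1 (120 mg at t=0 h): 120·exp(−0.03648·14) = 72.006 mg/L
Dose 2 (15 mg at t=4 h): 15·exp(−0.03648·10) = 10.415 mg/L
Dose 3 (120 mg at t=8 h): 120·exp(−0.03648·6) = 96.409 mg/L
Dose 4 (145 mg at t=12 h): 145·exp(−0.03648·2) = 134.797 mg/L
C(14) = 72.006 + 10.415 + 96.409 + 134.797 = 313.628 mg/L

313.628 mg/L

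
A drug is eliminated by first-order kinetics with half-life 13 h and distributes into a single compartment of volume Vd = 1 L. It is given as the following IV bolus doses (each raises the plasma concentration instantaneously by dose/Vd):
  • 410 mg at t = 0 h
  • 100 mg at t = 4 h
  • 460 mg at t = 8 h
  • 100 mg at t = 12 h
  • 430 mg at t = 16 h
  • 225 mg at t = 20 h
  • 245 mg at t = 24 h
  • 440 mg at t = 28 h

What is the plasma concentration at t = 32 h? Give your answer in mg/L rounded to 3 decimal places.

1076.570 mg/L

k = ln 2 / 13 = 0.05332 per h
Dose 1 (410 mg at t=0 h): 410·exp(−0.05332·32) = 74.437 mg/L
Dose 2 (100 mg at t=4 h): 100·exp(−0.05332·28) = 22.471 mg/L
Dose 3 (460 mg at t=8 h): 460·exp(−0.05332·24) = 127.941 mg/L
Dose 4 (100 mg at t=12 h): 100·exp(−0.05332·20) = 34.425 mg/L
Dose 5 (430 mg at t=16 h): 430·exp(−0.05332·16) = 183.219 mg/L
Dose 6 (225 mg at t=20 h): 225·exp(−0.05332·12) = 118.661 mg/L
Dose 7 (245 mg at t=24 h): 245·exp(−0.05332·8) = 159.925 mg/L
Dose 8 (440 mg at t=28 h): 440·exp(−0.05332·4) = 355.491 mg/L
C(32) = 74.437 + 22.471 + 127.941 + 34.425 + 183.219 + 118.661 + 159.925 + 355.491 = 1076.570 mg/L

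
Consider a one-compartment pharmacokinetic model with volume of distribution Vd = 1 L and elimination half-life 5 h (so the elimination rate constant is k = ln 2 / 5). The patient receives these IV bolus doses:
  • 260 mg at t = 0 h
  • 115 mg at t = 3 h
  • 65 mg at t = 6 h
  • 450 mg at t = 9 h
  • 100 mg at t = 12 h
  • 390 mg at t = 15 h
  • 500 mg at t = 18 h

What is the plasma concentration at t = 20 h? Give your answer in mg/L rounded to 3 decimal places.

k = ln 2 / 5 = 0.13863 per h
Dose 1 (260 mg at t=0 h): 260·exp(−0.13863·20) = 16.250 mg/L
Dose 2 (115 mg at t=3 h): 115·exp(−0.13863·17) = 10.894 mg/L
Dose 3 (65 mg at t=6 h): 65·exp(−0.13863·14) = 9.333 mg/L
Dose 4 (450 mg at t=9 h): 450·exp(−0.13863·11) = 97.937 mg/L
Dose 5 (100 mg at t=12 h): 100·exp(−0.13863·8) = 32.988 mg/L
Dose 6 (390 mg at t=15 h): 390·exp(−0.13863·5) = 195.000 mg/L
Dose 7 (500 mg at t=18 h): 500·exp(−0.13863·2) = 378.929 mg/L
C(20) = 16.250 + 10.894 + 9.333 + 97.937 + 32.988 + 195.000 + 378.929 = 741.331 mg/L

741.331 mg/L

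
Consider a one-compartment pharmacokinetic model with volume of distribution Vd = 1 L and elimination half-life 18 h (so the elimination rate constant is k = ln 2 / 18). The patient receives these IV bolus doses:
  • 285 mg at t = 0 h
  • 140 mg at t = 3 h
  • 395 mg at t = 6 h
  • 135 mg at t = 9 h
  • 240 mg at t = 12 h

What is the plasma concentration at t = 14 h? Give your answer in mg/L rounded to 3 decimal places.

k = ln 2 / 18 = 0.03851 per h
Dose 1 (285 mg at t=0 h): 285·exp(−0.03851·14) = 166.230 mg/L
Dose 2 (140 mg at t=3 h): 140·exp(−0.03851·11) = 91.657 mg/L
Dose 3 (395 mg at t=6 h): 395·exp(−0.03851·8) = 290.273 mg/L
Dose 4 (135 mg at t=9 h): 135·exp(−0.03851·5) = 111.356 mg/L
Dose 5 (240 mg at t=12 h): 240·exp(−0.03851·2) = 222.210 mg/L
C(14) = 166.230 + 91.657 + 290.273 + 111.356 + 222.210 = 881.726 mg/L

881.726 mg/L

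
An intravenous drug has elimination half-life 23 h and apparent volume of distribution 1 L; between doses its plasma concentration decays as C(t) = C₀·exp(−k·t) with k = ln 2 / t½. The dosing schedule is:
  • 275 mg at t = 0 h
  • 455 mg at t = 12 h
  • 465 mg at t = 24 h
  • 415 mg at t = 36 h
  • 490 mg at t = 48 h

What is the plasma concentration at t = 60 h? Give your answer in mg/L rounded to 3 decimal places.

851.958 mg/L

k = ln 2 / 23 = 0.03014 per h
Dose 1 (275 mg at t=0 h): 275·exp(−0.03014·60) = 45.086 mg/L
Dose 2 (455 mg at t=12 h): 455·exp(−0.03014·48) = 107.096 mg/L
Dose 3 (465 mg at t=24 h): 465·exp(−0.03014·36) = 157.136 mg/L
Dose 4 (415 mg at t=36 h): 415·exp(−0.03014·24) = 201.340 mg/L
Dose 5 (490 mg at t=48 h): 490·exp(−0.03014·12) = 341.301 mg/L
C(60) = 45.086 + 107.096 + 157.136 + 201.340 + 341.301 = 851.958 mg/L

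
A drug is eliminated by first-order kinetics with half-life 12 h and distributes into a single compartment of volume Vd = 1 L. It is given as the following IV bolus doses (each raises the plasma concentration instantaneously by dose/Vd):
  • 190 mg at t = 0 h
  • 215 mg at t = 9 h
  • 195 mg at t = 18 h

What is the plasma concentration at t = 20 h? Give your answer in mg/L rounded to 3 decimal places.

347.464 mg/L

k = ln 2 / 12 = 0.05776 per h
Dose 1 (190 mg at t=0 h): 190·exp(−0.05776·20) = 59.846 mg/L
Dose 2 (215 mg at t=9 h): 215·exp(−0.05776·11) = 113.892 mg/L
Dose 3 (195 mg at t=18 h): 195·exp(−0.05776·2) = 173.725 mg/L
C(20) = 59.846 + 113.892 + 173.725 = 347.464 mg/L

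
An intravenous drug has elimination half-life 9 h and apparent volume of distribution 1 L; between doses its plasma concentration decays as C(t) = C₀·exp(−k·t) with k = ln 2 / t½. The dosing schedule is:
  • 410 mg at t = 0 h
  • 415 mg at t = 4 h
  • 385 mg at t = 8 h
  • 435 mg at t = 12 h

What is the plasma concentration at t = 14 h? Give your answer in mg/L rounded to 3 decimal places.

947.036 mg/L

k = ln 2 / 9 = 0.07702 per h
Dose 1 (410 mg at t=0 h): 410·exp(−0.07702·14) = 139.481 mg/L
Dose 2 (415 mg at t=4 h): 415·exp(−0.07702·10) = 192.119 mg/L
Dose 3 (385 mg at t=8 h): 385·exp(−0.07702·6) = 242.535 mg/L
Dose 4 (435 mg at t=12 h): 435·exp(−0.07702·2) = 372.901 mg/L
C(14) = 139.481 + 192.119 + 242.535 + 372.901 = 947.036 mg/L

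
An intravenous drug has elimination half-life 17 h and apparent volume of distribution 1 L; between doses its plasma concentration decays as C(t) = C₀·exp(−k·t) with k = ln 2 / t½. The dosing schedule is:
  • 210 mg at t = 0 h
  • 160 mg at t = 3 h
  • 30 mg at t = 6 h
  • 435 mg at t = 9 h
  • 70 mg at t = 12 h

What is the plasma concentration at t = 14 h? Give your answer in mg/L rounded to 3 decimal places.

k = ln 2 / 17 = 0.04077 per h
Dose 1 (210 mg at t=0 h): 210·exp(−0.04077·14) = 118.662 mg/L
Dose 2 (160 mg at t=3 h): 160·exp(−0.04077·11) = 102.173 mg/L
Dose 3 (30 mg at t=6 h): 30·exp(−0.04077·8) = 21.650 mg/L
Dose 4 (435 mg at t=9 h): 435·exp(−0.04077·5) = 354.773 mg/L
Dose 5 (70 mg at t=12 h): 70·exp(−0.04077·2) = 64.518 mg/L
C(14) = 118.662 + 102.173 + 21.650 + 354.773 + 64.518 = 661.777 mg/L

661.777 mg/L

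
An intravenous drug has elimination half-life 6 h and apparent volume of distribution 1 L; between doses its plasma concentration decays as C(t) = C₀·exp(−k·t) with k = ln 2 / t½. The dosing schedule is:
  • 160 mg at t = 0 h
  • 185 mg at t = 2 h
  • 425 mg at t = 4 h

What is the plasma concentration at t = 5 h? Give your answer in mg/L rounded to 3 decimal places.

k = ln 2 / 6 = 0.11552 per h
Dose 1 (160 mg at t=0 h): 160·exp(−0.11552·5) = 89.797 mg/L
Dose 2 (185 mg at t=2 h): 185·exp(−0.11552·3) = 130.815 mg/L
Dose 3 (425 mg at t=4 h): 425·exp(−0.11552·1) = 378.632 mg/L
C(5) = 89.797 + 130.815 + 378.632 = 599.244 mg/L

599.244 mg/L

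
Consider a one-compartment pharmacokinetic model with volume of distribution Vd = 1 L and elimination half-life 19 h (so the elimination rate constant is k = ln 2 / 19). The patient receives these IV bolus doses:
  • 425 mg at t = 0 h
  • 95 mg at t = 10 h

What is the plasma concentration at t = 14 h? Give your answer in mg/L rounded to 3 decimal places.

337.123 mg/L

k = ln 2 / 19 = 0.03648 per h
Dose 1 (425 mg at t=0 h): 425·exp(−0.03648·14) = 255.022 mg/L
Dose 2 (95 mg at t=10 h): 95·exp(−0.03648·4) = 82.101 mg/L
C(14) = 255.022 + 82.101 = 337.123 mg/L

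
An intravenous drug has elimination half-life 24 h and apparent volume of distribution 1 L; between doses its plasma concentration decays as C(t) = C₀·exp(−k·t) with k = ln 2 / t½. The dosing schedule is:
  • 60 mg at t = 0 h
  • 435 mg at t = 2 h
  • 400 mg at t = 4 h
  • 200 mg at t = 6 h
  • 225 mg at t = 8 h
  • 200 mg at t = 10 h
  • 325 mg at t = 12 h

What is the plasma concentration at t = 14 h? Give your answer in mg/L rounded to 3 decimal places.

1480.179 mg/L

k = ln 2 / 24 = 0.02888 per h
Dose 1 (60 mg at t=0 h): 60·exp(−0.02888·14) = 40.045 mg/L
Dose 2 (435 mg at t=2 h): 435·exp(−0.02888·12) = 307.591 mg/L
Dose 3 (400 mg at t=4 h): 400·exp(−0.02888·10) = 299.661 mg/L
Dose 4 (200 mg at t=6 h): 200·exp(−0.02888·8) = 158.740 mg/L
Dose 5 (225 mg at t=8 h): 225·exp(−0.02888·6) = 189.202 mg/L
Dose 6 (200 mg at t=10 h): 200·exp(−0.02888·4) = 178.180 mg/L
Dose 7 (325 mg at t=12 h): 325·exp(−0.02888·2) = 306.759 mg/L
C(14) = 40.045 + 307.591 + 299.661 + 158.740 + 189.202 + 178.180 + 306.759 = 1480.179 mg/L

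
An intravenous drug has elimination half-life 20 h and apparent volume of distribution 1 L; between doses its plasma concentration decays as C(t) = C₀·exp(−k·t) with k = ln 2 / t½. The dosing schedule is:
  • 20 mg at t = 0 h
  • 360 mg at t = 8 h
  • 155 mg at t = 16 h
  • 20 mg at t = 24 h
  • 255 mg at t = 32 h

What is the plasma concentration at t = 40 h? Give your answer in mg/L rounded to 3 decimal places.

k = ln 2 / 20 = 0.03466 per h
Dose 1 (20 mg at t=0 h): 20·exp(−0.03466·40) = 5.000 mg/L
Dose 2 (360 mg at t=8 h): 360·exp(−0.03466·32) = 118.756 mg/L
Dose 3 (155 mg at t=16 h): 155·exp(−0.03466·24) = 67.468 mg/L
Dose 4 (20 mg at t=24 h): 20·exp(−0.03466·16) = 11.487 mg/L
Dose 5 (255 mg at t=32 h): 255·exp(−0.03466·8) = 193.254 mg/L
C(40) = 5.000 + 118.756 + 67.468 + 11.487 + 193.254 = 395.964 mg/L

395.964 mg/L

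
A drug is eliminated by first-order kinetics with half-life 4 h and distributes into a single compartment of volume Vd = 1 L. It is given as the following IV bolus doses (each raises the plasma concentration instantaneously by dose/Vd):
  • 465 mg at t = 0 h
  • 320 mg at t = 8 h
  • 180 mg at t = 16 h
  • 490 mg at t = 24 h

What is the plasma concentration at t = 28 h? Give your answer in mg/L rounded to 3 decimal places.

281.133 mg/L

k = ln 2 / 4 = 0.17329 per h
Dose 1 (465 mg at t=0 h): 465·exp(−0.17329·28) = 3.633 mg/L
Dose 2 (320 mg at t=8 h): 320·exp(−0.17329·20) = 10.000 mg/L
Dose 3 (180 mg at t=16 h): 180·exp(−0.17329·12) = 22.500 mg/L
Dose 4 (490 mg at t=24 h): 490·exp(−0.17329·4) = 245.000 mg/L
C(28) = 3.633 + 10.000 + 22.500 + 245.000 = 281.133 mg/L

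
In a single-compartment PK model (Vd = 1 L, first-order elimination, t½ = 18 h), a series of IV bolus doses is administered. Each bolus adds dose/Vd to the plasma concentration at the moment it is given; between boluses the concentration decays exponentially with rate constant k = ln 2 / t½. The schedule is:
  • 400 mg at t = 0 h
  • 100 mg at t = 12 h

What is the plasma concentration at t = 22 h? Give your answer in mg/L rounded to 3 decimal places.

239.488 mg/L

k = ln 2 / 18 = 0.03851 per h
Dose 1 (400 mg at t=0 h): 400·exp(−0.03851·22) = 171.449 mg/L
Dose 2 (100 mg at t=12 h): 100·exp(−0.03851·10) = 68.040 mg/L
C(22) = 171.449 + 68.040 = 239.488 mg/L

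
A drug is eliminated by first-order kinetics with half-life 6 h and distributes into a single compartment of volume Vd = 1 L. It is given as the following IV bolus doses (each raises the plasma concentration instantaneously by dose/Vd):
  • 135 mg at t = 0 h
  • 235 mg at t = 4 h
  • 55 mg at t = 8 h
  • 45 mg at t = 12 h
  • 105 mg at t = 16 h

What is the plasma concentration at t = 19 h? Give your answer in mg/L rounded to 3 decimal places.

166.302 mg/L

k = ln 2 / 6 = 0.11552 per h
Dose 1 (135 mg at t=0 h): 135·exp(−0.11552·19) = 15.034 mg/L
Dose 2 (235 mg at t=4 h): 235·exp(−0.11552·15) = 41.543 mg/L
Dose 3 (55 mg at t=8 h): 55·exp(−0.11552·11) = 15.434 mg/L
Dose 4 (45 mg at t=12 h): 45·exp(−0.11552·7) = 20.045 mg/L
Dose 5 (105 mg at t=16 h): 105·exp(−0.11552·3) = 74.246 mg/L
C(19) = 15.034 + 41.543 + 15.434 + 20.045 + 74.246 = 166.302 mg/L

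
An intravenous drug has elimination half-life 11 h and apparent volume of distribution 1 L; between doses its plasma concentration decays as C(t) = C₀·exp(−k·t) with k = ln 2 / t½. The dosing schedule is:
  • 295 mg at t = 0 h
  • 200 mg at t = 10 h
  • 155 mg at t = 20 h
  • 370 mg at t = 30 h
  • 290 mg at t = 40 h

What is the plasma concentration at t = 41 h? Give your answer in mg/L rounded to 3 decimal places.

549.192 mg/L

k = ln 2 / 11 = 0.06301 per h
Dose 1 (295 mg at t=0 h): 295·exp(−0.06301·41) = 22.274 mg/L
Dose 2 (200 mg at t=10 h): 200·exp(−0.06301·31) = 28.358 mg/L
Dose 3 (155 mg at t=20 h): 155·exp(−0.06301·21) = 41.270 mg/L
Dose 4 (370 mg at t=30 h): 370·exp(−0.06301·11) = 185.000 mg/L
Dose 5 (290 mg at t=40 h): 290·exp(−0.06301·1) = 272.290 mg/L
C(41) = 22.274 + 28.358 + 41.270 + 185.000 + 272.290 = 549.192 mg/L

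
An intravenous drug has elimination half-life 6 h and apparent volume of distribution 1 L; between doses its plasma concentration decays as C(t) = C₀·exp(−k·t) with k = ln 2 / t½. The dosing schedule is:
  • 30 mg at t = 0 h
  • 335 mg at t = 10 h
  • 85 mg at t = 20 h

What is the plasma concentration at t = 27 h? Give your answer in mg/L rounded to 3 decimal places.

k = ln 2 / 6 = 0.11552 per h
Dose 1 (30 mg at t=0 h): 30·exp(−0.11552·27) = 1.326 mg/L
Dose 2 (335 mg at t=10 h): 335·exp(−0.11552·17) = 47.003 mg/L
Dose 3 (85 mg at t=20 h): 85·exp(−0.11552·7) = 37.863 mg/L
C(27) = 1.326 + 47.003 + 37.863 = 86.192 mg/L

86.192 mg/L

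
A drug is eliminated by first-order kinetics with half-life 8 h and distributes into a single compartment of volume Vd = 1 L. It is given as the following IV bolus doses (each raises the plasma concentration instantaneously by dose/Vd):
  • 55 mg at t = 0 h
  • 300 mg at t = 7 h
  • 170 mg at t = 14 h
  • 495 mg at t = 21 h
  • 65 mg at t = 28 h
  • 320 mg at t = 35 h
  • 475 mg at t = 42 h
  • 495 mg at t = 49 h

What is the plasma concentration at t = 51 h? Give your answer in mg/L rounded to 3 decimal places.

773.865 mg/L

k = ln 2 / 8 = 0.08664 per h
Dose 1 (55 mg at t=0 h): 55·exp(−0.08664·51) = 0.663 mg/L
Dose 2 (300 mg at t=7 h): 300·exp(−0.08664·44) = 6.629 mg/L
Dose 3 (170 mg at t=14 h): 170·exp(−0.08664·37) = 6.889 mg/L
Dose 4 (495 mg at t=21 h): 495·exp(−0.08664·30) = 36.791 mg/L
Dose 5 (65 mg at t=28 h): 65·exp(−0.08664·23) = 8.860 mg/L
Dose 6 (320 mg at t=35 h): 320·exp(−0.08664·16) = 80.000 mg/L
Dose 7 (475 mg at t=42 h): 475·exp(−0.08664·9) = 217.788 mg/L
Dose 8 (495 mg at t=49 h): 495·exp(−0.08664·2) = 416.244 mg/L
C(51) = 0.663 + 6.629 + 6.889 + 36.791 + 8.860 + 80.000 + 217.788 + 416.244 = 773.865 mg/L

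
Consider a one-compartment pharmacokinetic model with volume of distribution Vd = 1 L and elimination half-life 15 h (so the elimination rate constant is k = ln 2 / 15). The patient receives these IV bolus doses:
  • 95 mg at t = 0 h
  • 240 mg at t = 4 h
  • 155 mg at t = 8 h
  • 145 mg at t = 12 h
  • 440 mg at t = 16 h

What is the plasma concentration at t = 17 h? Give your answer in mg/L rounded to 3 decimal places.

k = ln 2 / 15 = 0.04621 per h
Dose 1 (95 mg at t=0 h): 95·exp(−0.04621·17) = 43.307 mg/L
Dose 2 (240 mg at t=4 h): 240·exp(−0.04621·13) = 131.619 mg/L
Dose 3 (155 mg at t=8 h): 155·exp(−0.04621·9) = 102.262 mg/L
Dose 4 (145 mg at t=12 h): 145·exp(−0.04621·5) = 115.087 mg/L
Dose 5 (440 mg at t=16 h): 440·exp(−0.04621·1) = 420.130 mg/L
C(17) = 43.307 + 131.619 + 102.262 + 115.087 + 420.130 = 812.405 mg/L

812.405 mg/L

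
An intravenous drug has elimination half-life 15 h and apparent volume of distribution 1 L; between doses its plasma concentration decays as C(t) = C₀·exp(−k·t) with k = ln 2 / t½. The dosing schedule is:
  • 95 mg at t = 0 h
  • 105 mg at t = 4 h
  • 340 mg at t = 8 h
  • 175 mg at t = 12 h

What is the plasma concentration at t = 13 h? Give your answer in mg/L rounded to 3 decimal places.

k = ln 2 / 15 = 0.04621 per h
Dose 1 (95 mg at t=0 h): 95·exp(−0.04621·13) = 52.099 mg/L
Dose 2 (105 mg at t=4 h): 105·exp(−0.04621·9) = 69.274 mg/L
Dose 3 (340 mg at t=8 h): 340·exp(−0.04621·5) = 269.858 mg/L
Dose 4 (175 mg at t=12 h): 175·exp(−0.04621·1) = 167.097 mg/L
C(13) = 52.099 + 69.274 + 269.858 + 167.097 = 558.329 mg/L

558.329 mg/L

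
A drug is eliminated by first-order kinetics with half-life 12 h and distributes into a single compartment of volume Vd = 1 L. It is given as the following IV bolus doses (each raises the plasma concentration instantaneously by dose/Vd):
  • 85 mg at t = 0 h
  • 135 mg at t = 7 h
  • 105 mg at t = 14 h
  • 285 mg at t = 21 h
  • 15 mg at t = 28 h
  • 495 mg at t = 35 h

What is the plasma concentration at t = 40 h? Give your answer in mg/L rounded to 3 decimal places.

525.325 mg/L

k = ln 2 / 12 = 0.05776 per h
Dose 1 (85 mg at t=0 h): 85·exp(−0.05776·40) = 8.433 mg/L
Dose 2 (135 mg at t=7 h): 135·exp(−0.05776·33) = 20.068 mg/L
Dose 3 (105 mg at t=14 h): 105·exp(−0.05776·26) = 23.386 mg/L
Dose 4 (285 mg at t=21 h): 285·exp(−0.05776·19) = 95.107 mg/L
Dose 5 (15 mg at t=28 h): 15·exp(−0.05776·12) = 7.500 mg/L
Dose 6 (495 mg at t=35 h): 495·exp(−0.05776·5) = 370.831 mg/L
C(40) = 8.433 + 20.068 + 23.386 + 95.107 + 7.500 + 370.831 = 525.325 mg/L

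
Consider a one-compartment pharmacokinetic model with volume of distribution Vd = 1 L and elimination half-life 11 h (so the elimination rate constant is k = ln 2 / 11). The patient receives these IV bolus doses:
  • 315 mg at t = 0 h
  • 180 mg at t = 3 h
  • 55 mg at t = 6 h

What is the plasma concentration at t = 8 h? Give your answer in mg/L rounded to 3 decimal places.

370.115 mg/L

k = ln 2 / 11 = 0.06301 per h
Dose 1 (315 mg at t=0 h): 315·exp(−0.06301·8) = 190.274 mg/L
Dose 2 (180 mg at t=3 h): 180·exp(−0.06301·5) = 131.353 mg/L
Dose 3 (55 mg at t=6 h): 55·exp(−0.06301·2) = 48.488 mg/L
C(8) = 190.274 + 131.353 + 48.488 = 370.115 mg/L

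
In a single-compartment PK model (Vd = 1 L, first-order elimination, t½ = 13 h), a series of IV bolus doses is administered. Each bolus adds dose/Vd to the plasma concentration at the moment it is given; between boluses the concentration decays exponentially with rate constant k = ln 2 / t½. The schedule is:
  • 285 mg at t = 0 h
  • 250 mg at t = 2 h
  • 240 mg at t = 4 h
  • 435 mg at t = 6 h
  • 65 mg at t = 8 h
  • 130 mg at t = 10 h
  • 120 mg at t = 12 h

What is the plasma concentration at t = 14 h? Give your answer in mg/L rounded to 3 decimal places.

951.808 mg/L

k = ln 2 / 13 = 0.05332 per h
Dose 1 (285 mg at t=0 h): 285·exp(−0.05332·14) = 135.101 mg/L
Dose 2 (250 mg at t=2 h): 250·exp(−0.05332·12) = 131.846 mg/L
Dose 3 (240 mg at t=4 h): 240·exp(−0.05332·10) = 140.815 mg/L
Dose 4 (435 mg at t=6 h): 435·exp(−0.05332·8) = 283.949 mg/L
Dose 5 (65 mg at t=8 h): 65·exp(−0.05332·6) = 47.204 mg/L
Dose 6 (130 mg at t=10 h): 130·exp(−0.05332·4) = 105.031 mg/L
Dose 7 (120 mg at t=12 h): 120·exp(−0.05332·2) = 107.862 mg/L
C(14) = 135.101 + 131.846 + 140.815 + 283.949 + 47.204 + 105.031 + 107.862 = 951.808 mg/L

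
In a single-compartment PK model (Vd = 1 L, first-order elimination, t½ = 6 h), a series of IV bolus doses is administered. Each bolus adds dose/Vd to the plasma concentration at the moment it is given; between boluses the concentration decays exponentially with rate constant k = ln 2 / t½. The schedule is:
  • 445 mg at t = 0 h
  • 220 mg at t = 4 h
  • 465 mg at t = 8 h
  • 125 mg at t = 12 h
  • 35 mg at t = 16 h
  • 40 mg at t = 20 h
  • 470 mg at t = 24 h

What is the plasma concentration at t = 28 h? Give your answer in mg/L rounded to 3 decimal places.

417.796 mg/L

k = ln 2 / 6 = 0.11552 per h
Dose 1 (445 mg at t=0 h): 445·exp(−0.11552·28) = 17.521 mg/L
Dose 2 (220 mg at t=4 h): 220·exp(−0.11552·24) = 13.750 mg/L
Dose 3 (465 mg at t=8 h): 465·exp(−0.11552·20) = 46.134 mg/L
Dose 4 (125 mg at t=12 h): 125·exp(−0.11552·16) = 19.686 mg/L
Dose 5 (35 mg at t=16 h): 35·exp(−0.11552·12) = 8.750 mg/L
Dose 6 (40 mg at t=20 h): 40·exp(−0.11552·8) = 15.874 mg/L
Dose 7 (470 mg at t=24 h): 470·exp(−0.11552·4) = 296.081 mg/L
C(28) = 17.521 + 13.750 + 46.134 + 19.686 + 8.750 + 15.874 + 296.081 = 417.796 mg/L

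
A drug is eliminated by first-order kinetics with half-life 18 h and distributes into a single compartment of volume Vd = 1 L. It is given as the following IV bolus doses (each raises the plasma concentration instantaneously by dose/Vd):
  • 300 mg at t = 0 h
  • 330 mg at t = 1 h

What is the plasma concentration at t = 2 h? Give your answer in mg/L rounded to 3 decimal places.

k = ln 2 / 18 = 0.03851 per h
Dose 1 (300 mg at t=0 h): 300·exp(−0.03851·2) = 277.762 mg/L
Dose 2 (330 mg at t=1 h): 330·exp(−0.03851·1) = 317.534 mg/L
C(2) = 277.762 + 317.534 = 595.296 mg/L

595.296 mg/L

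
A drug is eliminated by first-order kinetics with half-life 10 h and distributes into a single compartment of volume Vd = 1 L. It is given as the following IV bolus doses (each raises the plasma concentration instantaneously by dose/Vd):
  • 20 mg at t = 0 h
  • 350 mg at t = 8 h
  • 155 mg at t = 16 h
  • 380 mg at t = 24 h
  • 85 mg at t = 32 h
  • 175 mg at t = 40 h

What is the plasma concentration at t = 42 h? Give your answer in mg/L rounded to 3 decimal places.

363.783 mg/L

k = ln 2 / 10 = 0.06931 per h
Dose 1 (20 mg at t=0 h): 20·exp(−0.06931·42) = 1.088 mg/L
Dose 2 (350 mg at t=8 h): 350·exp(−0.06931·34) = 33.156 mg/L
Dose 3 (155 mg at t=16 h): 155·exp(−0.06931·26) = 25.565 mg/L
Dose 4 (380 mg at t=24 h): 380·exp(−0.06931·18) = 109.126 mg/L
Dose 5 (85 mg at t=32 h): 85·exp(−0.06931·10) = 42.500 mg/L
Dose 6 (175 mg at t=40 h): 175·exp(−0.06931·2) = 152.346 mg/L
C(42) = 1.088 + 33.156 + 25.565 + 109.126 + 42.500 + 152.346 = 363.783 mg/L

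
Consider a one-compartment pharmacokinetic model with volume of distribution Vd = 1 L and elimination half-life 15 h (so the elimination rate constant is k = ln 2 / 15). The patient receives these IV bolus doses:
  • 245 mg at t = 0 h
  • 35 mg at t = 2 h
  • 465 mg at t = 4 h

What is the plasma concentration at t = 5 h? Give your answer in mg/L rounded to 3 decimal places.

668.927 mg/L

k = ln 2 / 15 = 0.04621 per h
Dose 1 (245 mg at t=0 h): 245·exp(−0.04621·5) = 194.457 mg/L
Dose 2 (35 mg at t=2 h): 35·exp(−0.04621·3) = 30.469 mg/L
Dose 3 (465 mg at t=4 h): 465·exp(−0.04621·1) = 444.001 mg/L
C(5) = 194.457 + 30.469 + 444.001 = 668.927 mg/L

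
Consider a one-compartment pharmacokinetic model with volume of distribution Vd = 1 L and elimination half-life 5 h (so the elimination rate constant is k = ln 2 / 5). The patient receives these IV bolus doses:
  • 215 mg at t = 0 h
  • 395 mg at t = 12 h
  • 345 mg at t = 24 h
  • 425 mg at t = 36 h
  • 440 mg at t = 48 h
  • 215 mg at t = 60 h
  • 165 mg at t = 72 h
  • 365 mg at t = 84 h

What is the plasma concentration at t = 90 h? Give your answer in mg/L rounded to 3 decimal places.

177.429 mg/L

k = ln 2 / 5 = 0.13863 per h
Dose 1 (215 mg at t=0 h): 215·exp(−0.13863·90) = 0.001 mg/L
Dose 2 (395 mg at t=12 h): 395·exp(−0.13863·78) = 0.008 mg/L
Dose 3 (345 mg at t=24 h): 345·exp(−0.13863·66) = 0.037 mg/L
Dose 4 (425 mg at t=36 h): 425·exp(−0.13863·54) = 0.238 mg/L
Dose 5 (440 mg at t=48 h): 440·exp(−0.13863·42) = 1.303 mg/L
Dose 6 (215 mg at t=60 h): 215·exp(−0.13863·30) = 3.359 mg/L
Dose 7 (165 mg at t=72 h): 165·exp(−0.13863·18) = 13.607 mg/L
Dose 8 (365 mg at t=84 h): 365·exp(−0.13863·6) = 158.875 mg/L
C(90) = 0.001 + 0.008 + 0.037 + 0.238 + 1.303 + 3.359 + 13.607 + 158.875 = 177.429 mg/L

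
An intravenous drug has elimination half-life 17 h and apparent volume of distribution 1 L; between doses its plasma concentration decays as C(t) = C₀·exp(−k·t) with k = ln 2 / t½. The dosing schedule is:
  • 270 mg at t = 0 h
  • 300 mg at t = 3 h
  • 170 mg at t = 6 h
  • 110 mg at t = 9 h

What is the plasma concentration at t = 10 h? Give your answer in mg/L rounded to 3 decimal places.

655.125 mg/L

k = ln 2 / 17 = 0.04077 per h
Dose 1 (270 mg at t=0 h): 270·exp(−0.04077·10) = 179.592 mg/L
Dose 2 (300 mg at t=3 h): 300·exp(−0.04077·7) = 225.511 mg/L
Dose 3 (170 mg at t=6 h): 170·exp(−0.04077·4) = 144.417 mg/L
Dose 4 (110 mg at t=9 h): 110·exp(−0.04077·1) = 105.605 mg/L
C(10) = 179.592 + 225.511 + 144.417 + 105.605 = 655.125 mg/L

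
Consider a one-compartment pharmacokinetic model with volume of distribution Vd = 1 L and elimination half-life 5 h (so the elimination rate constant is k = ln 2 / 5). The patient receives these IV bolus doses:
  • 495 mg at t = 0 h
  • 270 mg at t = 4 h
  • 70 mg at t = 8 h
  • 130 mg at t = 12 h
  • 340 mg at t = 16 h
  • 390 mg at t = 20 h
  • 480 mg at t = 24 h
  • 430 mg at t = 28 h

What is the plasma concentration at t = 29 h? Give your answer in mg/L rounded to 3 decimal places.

k = ln 2 / 5 = 0.13863 per h
Dose 1 (495 mg at t=0 h): 495·exp(−0.13863·29) = 8.884 mg/L
Dose 2 (270 mg at t=4 h): 270·exp(−0.13863·25) = 8.438 mg/L
Dose 3 (70 mg at t=8 h): 70·exp(−0.13863·21) = 3.809 mg/L
Dose 4 (130 mg at t=12 h): 130·exp(−0.13863·17) = 12.315 mg/L
Dose 5 (340 mg at t=16 h): 340·exp(−0.13863·13) = 56.079 mg/L
Dose 6 (390 mg at t=20 h): 390·exp(−0.13863·9) = 111.998 mg/L
Dose 7 (480 mg at t=24 h): 480·exp(−0.13863·5) = 240.000 mg/L
Dose 8 (430 mg at t=28 h): 430·exp(−0.13863·1) = 374.337 mg/L
C(29) = 8.884 + 8.438 + 3.809 + 12.315 + 56.079 + 111.998 + 240.000 + 374.337 = 815.860 mg/L

815.860 mg/L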